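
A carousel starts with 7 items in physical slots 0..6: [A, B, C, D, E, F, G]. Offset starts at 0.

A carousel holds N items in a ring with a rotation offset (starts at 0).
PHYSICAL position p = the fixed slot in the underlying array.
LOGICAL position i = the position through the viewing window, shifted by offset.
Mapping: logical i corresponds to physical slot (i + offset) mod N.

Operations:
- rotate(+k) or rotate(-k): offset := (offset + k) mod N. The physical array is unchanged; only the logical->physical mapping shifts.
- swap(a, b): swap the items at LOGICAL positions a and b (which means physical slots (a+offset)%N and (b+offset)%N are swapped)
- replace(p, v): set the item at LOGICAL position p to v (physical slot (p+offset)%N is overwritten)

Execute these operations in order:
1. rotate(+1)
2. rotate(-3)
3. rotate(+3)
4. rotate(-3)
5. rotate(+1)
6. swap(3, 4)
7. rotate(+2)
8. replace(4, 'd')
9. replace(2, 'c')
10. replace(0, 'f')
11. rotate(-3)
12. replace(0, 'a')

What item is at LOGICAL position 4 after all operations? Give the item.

Answer: D

Derivation:
After op 1 (rotate(+1)): offset=1, physical=[A,B,C,D,E,F,G], logical=[B,C,D,E,F,G,A]
After op 2 (rotate(-3)): offset=5, physical=[A,B,C,D,E,F,G], logical=[F,G,A,B,C,D,E]
After op 3 (rotate(+3)): offset=1, physical=[A,B,C,D,E,F,G], logical=[B,C,D,E,F,G,A]
After op 4 (rotate(-3)): offset=5, physical=[A,B,C,D,E,F,G], logical=[F,G,A,B,C,D,E]
After op 5 (rotate(+1)): offset=6, physical=[A,B,C,D,E,F,G], logical=[G,A,B,C,D,E,F]
After op 6 (swap(3, 4)): offset=6, physical=[A,B,D,C,E,F,G], logical=[G,A,B,D,C,E,F]
After op 7 (rotate(+2)): offset=1, physical=[A,B,D,C,E,F,G], logical=[B,D,C,E,F,G,A]
After op 8 (replace(4, 'd')): offset=1, physical=[A,B,D,C,E,d,G], logical=[B,D,C,E,d,G,A]
After op 9 (replace(2, 'c')): offset=1, physical=[A,B,D,c,E,d,G], logical=[B,D,c,E,d,G,A]
After op 10 (replace(0, 'f')): offset=1, physical=[A,f,D,c,E,d,G], logical=[f,D,c,E,d,G,A]
After op 11 (rotate(-3)): offset=5, physical=[A,f,D,c,E,d,G], logical=[d,G,A,f,D,c,E]
After op 12 (replace(0, 'a')): offset=5, physical=[A,f,D,c,E,a,G], logical=[a,G,A,f,D,c,E]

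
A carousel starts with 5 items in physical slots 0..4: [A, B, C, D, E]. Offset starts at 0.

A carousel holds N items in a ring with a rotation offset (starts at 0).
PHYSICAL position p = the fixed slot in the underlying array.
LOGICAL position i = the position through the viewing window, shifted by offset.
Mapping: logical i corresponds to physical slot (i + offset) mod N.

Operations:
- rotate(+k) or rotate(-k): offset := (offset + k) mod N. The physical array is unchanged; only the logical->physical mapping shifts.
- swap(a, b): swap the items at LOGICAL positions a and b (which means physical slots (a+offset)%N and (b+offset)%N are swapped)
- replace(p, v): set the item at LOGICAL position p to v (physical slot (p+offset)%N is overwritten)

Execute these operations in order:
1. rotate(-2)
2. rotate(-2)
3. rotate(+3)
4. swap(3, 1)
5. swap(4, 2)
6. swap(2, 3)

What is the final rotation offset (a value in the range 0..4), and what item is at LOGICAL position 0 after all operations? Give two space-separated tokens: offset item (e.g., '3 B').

After op 1 (rotate(-2)): offset=3, physical=[A,B,C,D,E], logical=[D,E,A,B,C]
After op 2 (rotate(-2)): offset=1, physical=[A,B,C,D,E], logical=[B,C,D,E,A]
After op 3 (rotate(+3)): offset=4, physical=[A,B,C,D,E], logical=[E,A,B,C,D]
After op 4 (swap(3, 1)): offset=4, physical=[C,B,A,D,E], logical=[E,C,B,A,D]
After op 5 (swap(4, 2)): offset=4, physical=[C,D,A,B,E], logical=[E,C,D,A,B]
After op 6 (swap(2, 3)): offset=4, physical=[C,A,D,B,E], logical=[E,C,A,D,B]

Answer: 4 E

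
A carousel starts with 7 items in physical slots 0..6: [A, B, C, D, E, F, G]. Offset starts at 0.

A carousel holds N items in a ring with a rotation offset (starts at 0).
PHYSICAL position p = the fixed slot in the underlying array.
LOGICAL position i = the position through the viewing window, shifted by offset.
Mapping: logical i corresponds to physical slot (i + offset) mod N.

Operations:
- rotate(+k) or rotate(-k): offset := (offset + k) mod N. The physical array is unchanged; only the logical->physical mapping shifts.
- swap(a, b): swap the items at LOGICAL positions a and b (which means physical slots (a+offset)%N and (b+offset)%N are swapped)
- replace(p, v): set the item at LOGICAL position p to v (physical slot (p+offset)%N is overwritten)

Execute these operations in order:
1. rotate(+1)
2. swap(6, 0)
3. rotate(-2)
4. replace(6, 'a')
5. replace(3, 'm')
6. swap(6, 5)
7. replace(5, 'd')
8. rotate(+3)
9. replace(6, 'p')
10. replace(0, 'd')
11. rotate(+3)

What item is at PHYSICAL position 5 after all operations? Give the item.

After op 1 (rotate(+1)): offset=1, physical=[A,B,C,D,E,F,G], logical=[B,C,D,E,F,G,A]
After op 2 (swap(6, 0)): offset=1, physical=[B,A,C,D,E,F,G], logical=[A,C,D,E,F,G,B]
After op 3 (rotate(-2)): offset=6, physical=[B,A,C,D,E,F,G], logical=[G,B,A,C,D,E,F]
After op 4 (replace(6, 'a')): offset=6, physical=[B,A,C,D,E,a,G], logical=[G,B,A,C,D,E,a]
After op 5 (replace(3, 'm')): offset=6, physical=[B,A,m,D,E,a,G], logical=[G,B,A,m,D,E,a]
After op 6 (swap(6, 5)): offset=6, physical=[B,A,m,D,a,E,G], logical=[G,B,A,m,D,a,E]
After op 7 (replace(5, 'd')): offset=6, physical=[B,A,m,D,d,E,G], logical=[G,B,A,m,D,d,E]
After op 8 (rotate(+3)): offset=2, physical=[B,A,m,D,d,E,G], logical=[m,D,d,E,G,B,A]
After op 9 (replace(6, 'p')): offset=2, physical=[B,p,m,D,d,E,G], logical=[m,D,d,E,G,B,p]
After op 10 (replace(0, 'd')): offset=2, physical=[B,p,d,D,d,E,G], logical=[d,D,d,E,G,B,p]
After op 11 (rotate(+3)): offset=5, physical=[B,p,d,D,d,E,G], logical=[E,G,B,p,d,D,d]

Answer: E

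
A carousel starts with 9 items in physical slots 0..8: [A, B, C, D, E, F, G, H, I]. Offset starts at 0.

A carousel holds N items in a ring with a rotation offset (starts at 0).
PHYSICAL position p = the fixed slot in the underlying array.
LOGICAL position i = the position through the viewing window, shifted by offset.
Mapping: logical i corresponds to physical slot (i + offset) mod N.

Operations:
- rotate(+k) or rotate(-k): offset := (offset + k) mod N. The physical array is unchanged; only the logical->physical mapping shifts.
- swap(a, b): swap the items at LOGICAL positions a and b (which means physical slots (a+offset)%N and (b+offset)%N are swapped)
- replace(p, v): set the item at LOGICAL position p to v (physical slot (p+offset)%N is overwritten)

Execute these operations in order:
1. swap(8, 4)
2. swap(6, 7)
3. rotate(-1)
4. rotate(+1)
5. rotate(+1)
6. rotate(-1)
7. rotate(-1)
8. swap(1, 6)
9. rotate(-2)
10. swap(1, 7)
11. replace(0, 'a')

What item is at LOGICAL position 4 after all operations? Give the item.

After op 1 (swap(8, 4)): offset=0, physical=[A,B,C,D,I,F,G,H,E], logical=[A,B,C,D,I,F,G,H,E]
After op 2 (swap(6, 7)): offset=0, physical=[A,B,C,D,I,F,H,G,E], logical=[A,B,C,D,I,F,H,G,E]
After op 3 (rotate(-1)): offset=8, physical=[A,B,C,D,I,F,H,G,E], logical=[E,A,B,C,D,I,F,H,G]
After op 4 (rotate(+1)): offset=0, physical=[A,B,C,D,I,F,H,G,E], logical=[A,B,C,D,I,F,H,G,E]
After op 5 (rotate(+1)): offset=1, physical=[A,B,C,D,I,F,H,G,E], logical=[B,C,D,I,F,H,G,E,A]
After op 6 (rotate(-1)): offset=0, physical=[A,B,C,D,I,F,H,G,E], logical=[A,B,C,D,I,F,H,G,E]
After op 7 (rotate(-1)): offset=8, physical=[A,B,C,D,I,F,H,G,E], logical=[E,A,B,C,D,I,F,H,G]
After op 8 (swap(1, 6)): offset=8, physical=[F,B,C,D,I,A,H,G,E], logical=[E,F,B,C,D,I,A,H,G]
After op 9 (rotate(-2)): offset=6, physical=[F,B,C,D,I,A,H,G,E], logical=[H,G,E,F,B,C,D,I,A]
After op 10 (swap(1, 7)): offset=6, physical=[F,B,C,D,G,A,H,I,E], logical=[H,I,E,F,B,C,D,G,A]
After op 11 (replace(0, 'a')): offset=6, physical=[F,B,C,D,G,A,a,I,E], logical=[a,I,E,F,B,C,D,G,A]

Answer: B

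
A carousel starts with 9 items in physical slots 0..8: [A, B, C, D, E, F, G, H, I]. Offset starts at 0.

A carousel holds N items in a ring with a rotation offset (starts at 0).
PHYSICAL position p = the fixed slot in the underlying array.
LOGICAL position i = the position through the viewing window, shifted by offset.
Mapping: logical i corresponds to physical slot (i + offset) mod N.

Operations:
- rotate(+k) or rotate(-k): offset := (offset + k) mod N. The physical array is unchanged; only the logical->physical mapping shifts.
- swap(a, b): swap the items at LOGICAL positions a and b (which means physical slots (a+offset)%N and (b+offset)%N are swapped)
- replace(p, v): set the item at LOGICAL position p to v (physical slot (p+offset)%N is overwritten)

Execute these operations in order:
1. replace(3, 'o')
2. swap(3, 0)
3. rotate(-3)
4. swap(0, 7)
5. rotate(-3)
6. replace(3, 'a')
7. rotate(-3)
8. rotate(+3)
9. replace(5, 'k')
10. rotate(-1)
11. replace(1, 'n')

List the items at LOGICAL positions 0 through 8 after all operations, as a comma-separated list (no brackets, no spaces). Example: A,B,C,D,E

After op 1 (replace(3, 'o')): offset=0, physical=[A,B,C,o,E,F,G,H,I], logical=[A,B,C,o,E,F,G,H,I]
After op 2 (swap(3, 0)): offset=0, physical=[o,B,C,A,E,F,G,H,I], logical=[o,B,C,A,E,F,G,H,I]
After op 3 (rotate(-3)): offset=6, physical=[o,B,C,A,E,F,G,H,I], logical=[G,H,I,o,B,C,A,E,F]
After op 4 (swap(0, 7)): offset=6, physical=[o,B,C,A,G,F,E,H,I], logical=[E,H,I,o,B,C,A,G,F]
After op 5 (rotate(-3)): offset=3, physical=[o,B,C,A,G,F,E,H,I], logical=[A,G,F,E,H,I,o,B,C]
After op 6 (replace(3, 'a')): offset=3, physical=[o,B,C,A,G,F,a,H,I], logical=[A,G,F,a,H,I,o,B,C]
After op 7 (rotate(-3)): offset=0, physical=[o,B,C,A,G,F,a,H,I], logical=[o,B,C,A,G,F,a,H,I]
After op 8 (rotate(+3)): offset=3, physical=[o,B,C,A,G,F,a,H,I], logical=[A,G,F,a,H,I,o,B,C]
After op 9 (replace(5, 'k')): offset=3, physical=[o,B,C,A,G,F,a,H,k], logical=[A,G,F,a,H,k,o,B,C]
After op 10 (rotate(-1)): offset=2, physical=[o,B,C,A,G,F,a,H,k], logical=[C,A,G,F,a,H,k,o,B]
After op 11 (replace(1, 'n')): offset=2, physical=[o,B,C,n,G,F,a,H,k], logical=[C,n,G,F,a,H,k,o,B]

Answer: C,n,G,F,a,H,k,o,B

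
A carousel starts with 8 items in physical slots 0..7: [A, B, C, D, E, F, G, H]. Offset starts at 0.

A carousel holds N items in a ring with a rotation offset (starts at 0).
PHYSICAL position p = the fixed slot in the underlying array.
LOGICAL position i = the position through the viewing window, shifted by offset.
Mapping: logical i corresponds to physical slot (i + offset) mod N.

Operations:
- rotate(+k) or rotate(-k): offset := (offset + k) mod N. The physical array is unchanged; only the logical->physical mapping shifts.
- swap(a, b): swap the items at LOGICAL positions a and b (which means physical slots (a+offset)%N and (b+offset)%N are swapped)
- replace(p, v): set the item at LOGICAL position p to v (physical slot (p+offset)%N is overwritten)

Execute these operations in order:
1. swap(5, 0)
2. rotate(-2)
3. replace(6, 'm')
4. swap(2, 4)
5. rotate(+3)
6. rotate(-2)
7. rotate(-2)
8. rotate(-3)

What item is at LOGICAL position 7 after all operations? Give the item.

Answer: B

Derivation:
After op 1 (swap(5, 0)): offset=0, physical=[F,B,C,D,E,A,G,H], logical=[F,B,C,D,E,A,G,H]
After op 2 (rotate(-2)): offset=6, physical=[F,B,C,D,E,A,G,H], logical=[G,H,F,B,C,D,E,A]
After op 3 (replace(6, 'm')): offset=6, physical=[F,B,C,D,m,A,G,H], logical=[G,H,F,B,C,D,m,A]
After op 4 (swap(2, 4)): offset=6, physical=[C,B,F,D,m,A,G,H], logical=[G,H,C,B,F,D,m,A]
After op 5 (rotate(+3)): offset=1, physical=[C,B,F,D,m,A,G,H], logical=[B,F,D,m,A,G,H,C]
After op 6 (rotate(-2)): offset=7, physical=[C,B,F,D,m,A,G,H], logical=[H,C,B,F,D,m,A,G]
After op 7 (rotate(-2)): offset=5, physical=[C,B,F,D,m,A,G,H], logical=[A,G,H,C,B,F,D,m]
After op 8 (rotate(-3)): offset=2, physical=[C,B,F,D,m,A,G,H], logical=[F,D,m,A,G,H,C,B]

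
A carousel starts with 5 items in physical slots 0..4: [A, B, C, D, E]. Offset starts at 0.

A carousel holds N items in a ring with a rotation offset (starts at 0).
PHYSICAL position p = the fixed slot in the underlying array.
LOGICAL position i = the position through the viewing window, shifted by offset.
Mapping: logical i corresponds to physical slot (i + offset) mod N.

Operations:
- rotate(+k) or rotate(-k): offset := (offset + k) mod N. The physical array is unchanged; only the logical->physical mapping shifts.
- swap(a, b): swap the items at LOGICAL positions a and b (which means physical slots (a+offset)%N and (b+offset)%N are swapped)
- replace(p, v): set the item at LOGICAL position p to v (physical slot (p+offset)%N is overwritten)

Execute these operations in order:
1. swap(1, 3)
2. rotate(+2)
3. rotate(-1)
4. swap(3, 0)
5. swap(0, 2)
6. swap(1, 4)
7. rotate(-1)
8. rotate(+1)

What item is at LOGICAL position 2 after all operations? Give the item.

After op 1 (swap(1, 3)): offset=0, physical=[A,D,C,B,E], logical=[A,D,C,B,E]
After op 2 (rotate(+2)): offset=2, physical=[A,D,C,B,E], logical=[C,B,E,A,D]
After op 3 (rotate(-1)): offset=1, physical=[A,D,C,B,E], logical=[D,C,B,E,A]
After op 4 (swap(3, 0)): offset=1, physical=[A,E,C,B,D], logical=[E,C,B,D,A]
After op 5 (swap(0, 2)): offset=1, physical=[A,B,C,E,D], logical=[B,C,E,D,A]
After op 6 (swap(1, 4)): offset=1, physical=[C,B,A,E,D], logical=[B,A,E,D,C]
After op 7 (rotate(-1)): offset=0, physical=[C,B,A,E,D], logical=[C,B,A,E,D]
After op 8 (rotate(+1)): offset=1, physical=[C,B,A,E,D], logical=[B,A,E,D,C]

Answer: E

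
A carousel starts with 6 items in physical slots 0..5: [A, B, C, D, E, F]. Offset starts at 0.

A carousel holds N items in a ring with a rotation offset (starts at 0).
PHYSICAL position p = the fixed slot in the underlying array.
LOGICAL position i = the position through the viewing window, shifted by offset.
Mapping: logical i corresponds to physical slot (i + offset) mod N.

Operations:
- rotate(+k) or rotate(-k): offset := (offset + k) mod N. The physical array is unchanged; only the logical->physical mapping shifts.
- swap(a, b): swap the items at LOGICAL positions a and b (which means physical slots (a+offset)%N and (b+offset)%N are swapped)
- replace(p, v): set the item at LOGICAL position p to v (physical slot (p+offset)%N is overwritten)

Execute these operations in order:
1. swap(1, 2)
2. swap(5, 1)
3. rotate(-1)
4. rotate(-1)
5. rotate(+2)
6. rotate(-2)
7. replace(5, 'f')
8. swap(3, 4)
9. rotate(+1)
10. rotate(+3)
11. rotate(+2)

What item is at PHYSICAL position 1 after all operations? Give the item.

After op 1 (swap(1, 2)): offset=0, physical=[A,C,B,D,E,F], logical=[A,C,B,D,E,F]
After op 2 (swap(5, 1)): offset=0, physical=[A,F,B,D,E,C], logical=[A,F,B,D,E,C]
After op 3 (rotate(-1)): offset=5, physical=[A,F,B,D,E,C], logical=[C,A,F,B,D,E]
After op 4 (rotate(-1)): offset=4, physical=[A,F,B,D,E,C], logical=[E,C,A,F,B,D]
After op 5 (rotate(+2)): offset=0, physical=[A,F,B,D,E,C], logical=[A,F,B,D,E,C]
After op 6 (rotate(-2)): offset=4, physical=[A,F,B,D,E,C], logical=[E,C,A,F,B,D]
After op 7 (replace(5, 'f')): offset=4, physical=[A,F,B,f,E,C], logical=[E,C,A,F,B,f]
After op 8 (swap(3, 4)): offset=4, physical=[A,B,F,f,E,C], logical=[E,C,A,B,F,f]
After op 9 (rotate(+1)): offset=5, physical=[A,B,F,f,E,C], logical=[C,A,B,F,f,E]
After op 10 (rotate(+3)): offset=2, physical=[A,B,F,f,E,C], logical=[F,f,E,C,A,B]
After op 11 (rotate(+2)): offset=4, physical=[A,B,F,f,E,C], logical=[E,C,A,B,F,f]

Answer: B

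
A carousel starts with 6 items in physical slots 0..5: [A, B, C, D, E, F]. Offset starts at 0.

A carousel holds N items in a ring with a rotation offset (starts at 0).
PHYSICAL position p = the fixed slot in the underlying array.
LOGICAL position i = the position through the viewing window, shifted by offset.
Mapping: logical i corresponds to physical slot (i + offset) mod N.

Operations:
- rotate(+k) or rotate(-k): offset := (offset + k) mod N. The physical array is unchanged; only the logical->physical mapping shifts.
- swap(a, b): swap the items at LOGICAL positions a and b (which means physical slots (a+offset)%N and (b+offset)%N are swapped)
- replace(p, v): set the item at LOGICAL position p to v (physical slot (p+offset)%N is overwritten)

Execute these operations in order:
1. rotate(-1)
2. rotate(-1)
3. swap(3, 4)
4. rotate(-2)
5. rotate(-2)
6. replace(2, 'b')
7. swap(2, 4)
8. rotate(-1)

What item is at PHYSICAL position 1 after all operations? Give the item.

Answer: C

Derivation:
After op 1 (rotate(-1)): offset=5, physical=[A,B,C,D,E,F], logical=[F,A,B,C,D,E]
After op 2 (rotate(-1)): offset=4, physical=[A,B,C,D,E,F], logical=[E,F,A,B,C,D]
After op 3 (swap(3, 4)): offset=4, physical=[A,C,B,D,E,F], logical=[E,F,A,C,B,D]
After op 4 (rotate(-2)): offset=2, physical=[A,C,B,D,E,F], logical=[B,D,E,F,A,C]
After op 5 (rotate(-2)): offset=0, physical=[A,C,B,D,E,F], logical=[A,C,B,D,E,F]
After op 6 (replace(2, 'b')): offset=0, physical=[A,C,b,D,E,F], logical=[A,C,b,D,E,F]
After op 7 (swap(2, 4)): offset=0, physical=[A,C,E,D,b,F], logical=[A,C,E,D,b,F]
After op 8 (rotate(-1)): offset=5, physical=[A,C,E,D,b,F], logical=[F,A,C,E,D,b]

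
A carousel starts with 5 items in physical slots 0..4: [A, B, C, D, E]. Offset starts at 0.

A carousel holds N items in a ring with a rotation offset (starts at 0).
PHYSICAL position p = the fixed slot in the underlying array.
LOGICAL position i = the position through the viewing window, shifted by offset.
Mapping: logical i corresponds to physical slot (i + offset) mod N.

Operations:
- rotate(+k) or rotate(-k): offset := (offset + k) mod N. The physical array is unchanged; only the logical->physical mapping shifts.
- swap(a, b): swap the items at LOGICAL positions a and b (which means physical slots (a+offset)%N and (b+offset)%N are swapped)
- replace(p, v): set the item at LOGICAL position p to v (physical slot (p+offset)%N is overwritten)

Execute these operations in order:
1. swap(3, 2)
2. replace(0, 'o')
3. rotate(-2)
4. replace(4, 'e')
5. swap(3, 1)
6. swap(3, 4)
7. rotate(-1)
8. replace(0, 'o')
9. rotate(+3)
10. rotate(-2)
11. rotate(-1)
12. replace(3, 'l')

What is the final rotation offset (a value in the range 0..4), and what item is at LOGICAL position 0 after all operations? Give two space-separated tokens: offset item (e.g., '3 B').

Answer: 2 o

Derivation:
After op 1 (swap(3, 2)): offset=0, physical=[A,B,D,C,E], logical=[A,B,D,C,E]
After op 2 (replace(0, 'o')): offset=0, physical=[o,B,D,C,E], logical=[o,B,D,C,E]
After op 3 (rotate(-2)): offset=3, physical=[o,B,D,C,E], logical=[C,E,o,B,D]
After op 4 (replace(4, 'e')): offset=3, physical=[o,B,e,C,E], logical=[C,E,o,B,e]
After op 5 (swap(3, 1)): offset=3, physical=[o,E,e,C,B], logical=[C,B,o,E,e]
After op 6 (swap(3, 4)): offset=3, physical=[o,e,E,C,B], logical=[C,B,o,e,E]
After op 7 (rotate(-1)): offset=2, physical=[o,e,E,C,B], logical=[E,C,B,o,e]
After op 8 (replace(0, 'o')): offset=2, physical=[o,e,o,C,B], logical=[o,C,B,o,e]
After op 9 (rotate(+3)): offset=0, physical=[o,e,o,C,B], logical=[o,e,o,C,B]
After op 10 (rotate(-2)): offset=3, physical=[o,e,o,C,B], logical=[C,B,o,e,o]
After op 11 (rotate(-1)): offset=2, physical=[o,e,o,C,B], logical=[o,C,B,o,e]
After op 12 (replace(3, 'l')): offset=2, physical=[l,e,o,C,B], logical=[o,C,B,l,e]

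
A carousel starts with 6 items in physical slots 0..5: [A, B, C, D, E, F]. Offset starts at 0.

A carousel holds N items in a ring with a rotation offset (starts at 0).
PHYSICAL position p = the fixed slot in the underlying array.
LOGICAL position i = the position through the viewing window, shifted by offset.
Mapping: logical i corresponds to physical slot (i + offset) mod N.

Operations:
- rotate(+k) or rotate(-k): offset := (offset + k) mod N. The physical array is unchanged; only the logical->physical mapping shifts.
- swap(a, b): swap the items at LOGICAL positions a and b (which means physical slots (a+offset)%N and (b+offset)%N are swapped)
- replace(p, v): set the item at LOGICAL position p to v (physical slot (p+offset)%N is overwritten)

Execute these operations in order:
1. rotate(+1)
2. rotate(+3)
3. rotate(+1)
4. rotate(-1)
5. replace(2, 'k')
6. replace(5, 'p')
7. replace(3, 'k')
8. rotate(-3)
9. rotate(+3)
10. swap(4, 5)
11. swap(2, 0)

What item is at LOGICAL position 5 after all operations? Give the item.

Answer: C

Derivation:
After op 1 (rotate(+1)): offset=1, physical=[A,B,C,D,E,F], logical=[B,C,D,E,F,A]
After op 2 (rotate(+3)): offset=4, physical=[A,B,C,D,E,F], logical=[E,F,A,B,C,D]
After op 3 (rotate(+1)): offset=5, physical=[A,B,C,D,E,F], logical=[F,A,B,C,D,E]
After op 4 (rotate(-1)): offset=4, physical=[A,B,C,D,E,F], logical=[E,F,A,B,C,D]
After op 5 (replace(2, 'k')): offset=4, physical=[k,B,C,D,E,F], logical=[E,F,k,B,C,D]
After op 6 (replace(5, 'p')): offset=4, physical=[k,B,C,p,E,F], logical=[E,F,k,B,C,p]
After op 7 (replace(3, 'k')): offset=4, physical=[k,k,C,p,E,F], logical=[E,F,k,k,C,p]
After op 8 (rotate(-3)): offset=1, physical=[k,k,C,p,E,F], logical=[k,C,p,E,F,k]
After op 9 (rotate(+3)): offset=4, physical=[k,k,C,p,E,F], logical=[E,F,k,k,C,p]
After op 10 (swap(4, 5)): offset=4, physical=[k,k,p,C,E,F], logical=[E,F,k,k,p,C]
After op 11 (swap(2, 0)): offset=4, physical=[E,k,p,C,k,F], logical=[k,F,E,k,p,C]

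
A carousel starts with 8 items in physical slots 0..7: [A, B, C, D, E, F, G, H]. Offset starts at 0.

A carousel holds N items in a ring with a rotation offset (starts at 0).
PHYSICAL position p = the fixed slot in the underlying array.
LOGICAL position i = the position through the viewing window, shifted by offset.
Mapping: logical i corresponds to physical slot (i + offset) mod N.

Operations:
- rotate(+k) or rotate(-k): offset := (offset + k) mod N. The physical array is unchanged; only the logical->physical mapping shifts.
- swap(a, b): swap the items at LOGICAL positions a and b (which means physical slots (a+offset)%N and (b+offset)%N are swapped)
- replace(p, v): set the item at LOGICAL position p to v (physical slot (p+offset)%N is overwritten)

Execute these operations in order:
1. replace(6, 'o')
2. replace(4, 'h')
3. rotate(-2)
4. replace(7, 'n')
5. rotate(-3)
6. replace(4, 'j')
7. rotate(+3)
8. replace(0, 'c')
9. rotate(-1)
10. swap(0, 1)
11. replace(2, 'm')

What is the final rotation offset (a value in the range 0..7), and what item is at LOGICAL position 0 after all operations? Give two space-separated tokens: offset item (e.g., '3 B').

After op 1 (replace(6, 'o')): offset=0, physical=[A,B,C,D,E,F,o,H], logical=[A,B,C,D,E,F,o,H]
After op 2 (replace(4, 'h')): offset=0, physical=[A,B,C,D,h,F,o,H], logical=[A,B,C,D,h,F,o,H]
After op 3 (rotate(-2)): offset=6, physical=[A,B,C,D,h,F,o,H], logical=[o,H,A,B,C,D,h,F]
After op 4 (replace(7, 'n')): offset=6, physical=[A,B,C,D,h,n,o,H], logical=[o,H,A,B,C,D,h,n]
After op 5 (rotate(-3)): offset=3, physical=[A,B,C,D,h,n,o,H], logical=[D,h,n,o,H,A,B,C]
After op 6 (replace(4, 'j')): offset=3, physical=[A,B,C,D,h,n,o,j], logical=[D,h,n,o,j,A,B,C]
After op 7 (rotate(+3)): offset=6, physical=[A,B,C,D,h,n,o,j], logical=[o,j,A,B,C,D,h,n]
After op 8 (replace(0, 'c')): offset=6, physical=[A,B,C,D,h,n,c,j], logical=[c,j,A,B,C,D,h,n]
After op 9 (rotate(-1)): offset=5, physical=[A,B,C,D,h,n,c,j], logical=[n,c,j,A,B,C,D,h]
After op 10 (swap(0, 1)): offset=5, physical=[A,B,C,D,h,c,n,j], logical=[c,n,j,A,B,C,D,h]
After op 11 (replace(2, 'm')): offset=5, physical=[A,B,C,D,h,c,n,m], logical=[c,n,m,A,B,C,D,h]

Answer: 5 c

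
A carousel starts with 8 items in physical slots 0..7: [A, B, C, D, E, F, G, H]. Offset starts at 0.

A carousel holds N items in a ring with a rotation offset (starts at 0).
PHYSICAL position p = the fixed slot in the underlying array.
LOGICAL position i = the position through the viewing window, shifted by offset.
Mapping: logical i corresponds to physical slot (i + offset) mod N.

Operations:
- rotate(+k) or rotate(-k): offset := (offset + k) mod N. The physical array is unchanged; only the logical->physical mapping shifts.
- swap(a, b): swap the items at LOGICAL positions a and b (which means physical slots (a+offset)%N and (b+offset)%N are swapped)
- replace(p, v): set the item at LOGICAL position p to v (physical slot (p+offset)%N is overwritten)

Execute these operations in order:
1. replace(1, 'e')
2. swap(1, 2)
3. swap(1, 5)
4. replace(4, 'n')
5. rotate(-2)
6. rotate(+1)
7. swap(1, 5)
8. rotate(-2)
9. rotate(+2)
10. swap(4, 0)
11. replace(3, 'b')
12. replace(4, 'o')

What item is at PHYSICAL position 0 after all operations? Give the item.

After op 1 (replace(1, 'e')): offset=0, physical=[A,e,C,D,E,F,G,H], logical=[A,e,C,D,E,F,G,H]
After op 2 (swap(1, 2)): offset=0, physical=[A,C,e,D,E,F,G,H], logical=[A,C,e,D,E,F,G,H]
After op 3 (swap(1, 5)): offset=0, physical=[A,F,e,D,E,C,G,H], logical=[A,F,e,D,E,C,G,H]
After op 4 (replace(4, 'n')): offset=0, physical=[A,F,e,D,n,C,G,H], logical=[A,F,e,D,n,C,G,H]
After op 5 (rotate(-2)): offset=6, physical=[A,F,e,D,n,C,G,H], logical=[G,H,A,F,e,D,n,C]
After op 6 (rotate(+1)): offset=7, physical=[A,F,e,D,n,C,G,H], logical=[H,A,F,e,D,n,C,G]
After op 7 (swap(1, 5)): offset=7, physical=[n,F,e,D,A,C,G,H], logical=[H,n,F,e,D,A,C,G]
After op 8 (rotate(-2)): offset=5, physical=[n,F,e,D,A,C,G,H], logical=[C,G,H,n,F,e,D,A]
After op 9 (rotate(+2)): offset=7, physical=[n,F,e,D,A,C,G,H], logical=[H,n,F,e,D,A,C,G]
After op 10 (swap(4, 0)): offset=7, physical=[n,F,e,H,A,C,G,D], logical=[D,n,F,e,H,A,C,G]
After op 11 (replace(3, 'b')): offset=7, physical=[n,F,b,H,A,C,G,D], logical=[D,n,F,b,H,A,C,G]
After op 12 (replace(4, 'o')): offset=7, physical=[n,F,b,o,A,C,G,D], logical=[D,n,F,b,o,A,C,G]

Answer: n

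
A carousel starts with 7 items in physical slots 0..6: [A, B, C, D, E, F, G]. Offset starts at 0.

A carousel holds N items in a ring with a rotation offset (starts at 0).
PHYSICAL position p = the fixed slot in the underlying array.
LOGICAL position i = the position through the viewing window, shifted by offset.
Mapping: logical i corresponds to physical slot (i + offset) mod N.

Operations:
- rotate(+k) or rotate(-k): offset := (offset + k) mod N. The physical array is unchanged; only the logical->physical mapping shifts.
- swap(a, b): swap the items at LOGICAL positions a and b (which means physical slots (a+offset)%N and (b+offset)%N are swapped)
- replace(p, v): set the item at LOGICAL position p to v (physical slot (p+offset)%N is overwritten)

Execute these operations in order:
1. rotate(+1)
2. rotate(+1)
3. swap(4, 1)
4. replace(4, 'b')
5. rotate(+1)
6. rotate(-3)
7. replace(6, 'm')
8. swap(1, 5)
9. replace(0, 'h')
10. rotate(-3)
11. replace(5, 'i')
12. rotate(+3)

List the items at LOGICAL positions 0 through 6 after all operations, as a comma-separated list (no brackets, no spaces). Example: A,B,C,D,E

After op 1 (rotate(+1)): offset=1, physical=[A,B,C,D,E,F,G], logical=[B,C,D,E,F,G,A]
After op 2 (rotate(+1)): offset=2, physical=[A,B,C,D,E,F,G], logical=[C,D,E,F,G,A,B]
After op 3 (swap(4, 1)): offset=2, physical=[A,B,C,G,E,F,D], logical=[C,G,E,F,D,A,B]
After op 4 (replace(4, 'b')): offset=2, physical=[A,B,C,G,E,F,b], logical=[C,G,E,F,b,A,B]
After op 5 (rotate(+1)): offset=3, physical=[A,B,C,G,E,F,b], logical=[G,E,F,b,A,B,C]
After op 6 (rotate(-3)): offset=0, physical=[A,B,C,G,E,F,b], logical=[A,B,C,G,E,F,b]
After op 7 (replace(6, 'm')): offset=0, physical=[A,B,C,G,E,F,m], logical=[A,B,C,G,E,F,m]
After op 8 (swap(1, 5)): offset=0, physical=[A,F,C,G,E,B,m], logical=[A,F,C,G,E,B,m]
After op 9 (replace(0, 'h')): offset=0, physical=[h,F,C,G,E,B,m], logical=[h,F,C,G,E,B,m]
After op 10 (rotate(-3)): offset=4, physical=[h,F,C,G,E,B,m], logical=[E,B,m,h,F,C,G]
After op 11 (replace(5, 'i')): offset=4, physical=[h,F,i,G,E,B,m], logical=[E,B,m,h,F,i,G]
After op 12 (rotate(+3)): offset=0, physical=[h,F,i,G,E,B,m], logical=[h,F,i,G,E,B,m]

Answer: h,F,i,G,E,B,m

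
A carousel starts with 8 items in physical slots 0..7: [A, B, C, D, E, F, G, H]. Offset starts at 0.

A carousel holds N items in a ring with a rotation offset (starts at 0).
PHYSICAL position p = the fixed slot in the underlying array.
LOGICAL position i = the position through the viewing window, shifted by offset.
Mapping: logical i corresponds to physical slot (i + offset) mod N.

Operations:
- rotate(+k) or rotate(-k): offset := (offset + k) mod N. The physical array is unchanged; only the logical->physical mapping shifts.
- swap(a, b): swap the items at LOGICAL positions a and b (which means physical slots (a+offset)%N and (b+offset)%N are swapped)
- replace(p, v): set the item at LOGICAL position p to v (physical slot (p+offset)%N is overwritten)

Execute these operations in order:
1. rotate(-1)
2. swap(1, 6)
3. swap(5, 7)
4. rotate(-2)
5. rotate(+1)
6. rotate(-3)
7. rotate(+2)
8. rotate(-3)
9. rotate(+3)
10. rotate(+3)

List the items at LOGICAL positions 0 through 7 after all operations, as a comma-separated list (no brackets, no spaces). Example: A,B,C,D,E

After op 1 (rotate(-1)): offset=7, physical=[A,B,C,D,E,F,G,H], logical=[H,A,B,C,D,E,F,G]
After op 2 (swap(1, 6)): offset=7, physical=[F,B,C,D,E,A,G,H], logical=[H,F,B,C,D,E,A,G]
After op 3 (swap(5, 7)): offset=7, physical=[F,B,C,D,G,A,E,H], logical=[H,F,B,C,D,G,A,E]
After op 4 (rotate(-2)): offset=5, physical=[F,B,C,D,G,A,E,H], logical=[A,E,H,F,B,C,D,G]
After op 5 (rotate(+1)): offset=6, physical=[F,B,C,D,G,A,E,H], logical=[E,H,F,B,C,D,G,A]
After op 6 (rotate(-3)): offset=3, physical=[F,B,C,D,G,A,E,H], logical=[D,G,A,E,H,F,B,C]
After op 7 (rotate(+2)): offset=5, physical=[F,B,C,D,G,A,E,H], logical=[A,E,H,F,B,C,D,G]
After op 8 (rotate(-3)): offset=2, physical=[F,B,C,D,G,A,E,H], logical=[C,D,G,A,E,H,F,B]
After op 9 (rotate(+3)): offset=5, physical=[F,B,C,D,G,A,E,H], logical=[A,E,H,F,B,C,D,G]
After op 10 (rotate(+3)): offset=0, physical=[F,B,C,D,G,A,E,H], logical=[F,B,C,D,G,A,E,H]

Answer: F,B,C,D,G,A,E,H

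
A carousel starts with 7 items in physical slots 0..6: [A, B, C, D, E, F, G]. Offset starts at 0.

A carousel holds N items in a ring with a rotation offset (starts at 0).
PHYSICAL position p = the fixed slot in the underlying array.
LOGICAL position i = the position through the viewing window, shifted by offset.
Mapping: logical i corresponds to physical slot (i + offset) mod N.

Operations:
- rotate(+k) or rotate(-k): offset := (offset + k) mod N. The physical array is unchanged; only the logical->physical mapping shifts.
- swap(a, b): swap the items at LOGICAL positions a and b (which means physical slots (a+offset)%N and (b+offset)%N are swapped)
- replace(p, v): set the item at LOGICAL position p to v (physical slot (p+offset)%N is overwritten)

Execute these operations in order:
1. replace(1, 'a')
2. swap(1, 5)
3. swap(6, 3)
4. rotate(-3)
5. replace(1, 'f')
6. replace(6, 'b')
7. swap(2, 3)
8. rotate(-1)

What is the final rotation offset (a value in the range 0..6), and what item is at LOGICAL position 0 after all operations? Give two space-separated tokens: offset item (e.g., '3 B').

Answer: 3 b

Derivation:
After op 1 (replace(1, 'a')): offset=0, physical=[A,a,C,D,E,F,G], logical=[A,a,C,D,E,F,G]
After op 2 (swap(1, 5)): offset=0, physical=[A,F,C,D,E,a,G], logical=[A,F,C,D,E,a,G]
After op 3 (swap(6, 3)): offset=0, physical=[A,F,C,G,E,a,D], logical=[A,F,C,G,E,a,D]
After op 4 (rotate(-3)): offset=4, physical=[A,F,C,G,E,a,D], logical=[E,a,D,A,F,C,G]
After op 5 (replace(1, 'f')): offset=4, physical=[A,F,C,G,E,f,D], logical=[E,f,D,A,F,C,G]
After op 6 (replace(6, 'b')): offset=4, physical=[A,F,C,b,E,f,D], logical=[E,f,D,A,F,C,b]
After op 7 (swap(2, 3)): offset=4, physical=[D,F,C,b,E,f,A], logical=[E,f,A,D,F,C,b]
After op 8 (rotate(-1)): offset=3, physical=[D,F,C,b,E,f,A], logical=[b,E,f,A,D,F,C]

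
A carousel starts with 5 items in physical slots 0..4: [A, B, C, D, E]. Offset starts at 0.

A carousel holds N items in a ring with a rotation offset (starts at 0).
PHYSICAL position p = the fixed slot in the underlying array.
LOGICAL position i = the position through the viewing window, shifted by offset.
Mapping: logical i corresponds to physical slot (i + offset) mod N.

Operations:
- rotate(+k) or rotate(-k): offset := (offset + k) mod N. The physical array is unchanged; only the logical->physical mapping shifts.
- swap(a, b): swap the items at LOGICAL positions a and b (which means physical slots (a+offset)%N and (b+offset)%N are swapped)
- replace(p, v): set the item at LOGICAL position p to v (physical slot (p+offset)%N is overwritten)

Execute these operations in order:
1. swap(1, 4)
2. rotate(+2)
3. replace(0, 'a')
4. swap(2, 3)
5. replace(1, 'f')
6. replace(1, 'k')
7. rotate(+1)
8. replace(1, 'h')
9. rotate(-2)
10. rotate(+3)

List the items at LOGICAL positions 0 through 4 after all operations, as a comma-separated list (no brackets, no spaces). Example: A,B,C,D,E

After op 1 (swap(1, 4)): offset=0, physical=[A,E,C,D,B], logical=[A,E,C,D,B]
After op 2 (rotate(+2)): offset=2, physical=[A,E,C,D,B], logical=[C,D,B,A,E]
After op 3 (replace(0, 'a')): offset=2, physical=[A,E,a,D,B], logical=[a,D,B,A,E]
After op 4 (swap(2, 3)): offset=2, physical=[B,E,a,D,A], logical=[a,D,A,B,E]
After op 5 (replace(1, 'f')): offset=2, physical=[B,E,a,f,A], logical=[a,f,A,B,E]
After op 6 (replace(1, 'k')): offset=2, physical=[B,E,a,k,A], logical=[a,k,A,B,E]
After op 7 (rotate(+1)): offset=3, physical=[B,E,a,k,A], logical=[k,A,B,E,a]
After op 8 (replace(1, 'h')): offset=3, physical=[B,E,a,k,h], logical=[k,h,B,E,a]
After op 9 (rotate(-2)): offset=1, physical=[B,E,a,k,h], logical=[E,a,k,h,B]
After op 10 (rotate(+3)): offset=4, physical=[B,E,a,k,h], logical=[h,B,E,a,k]

Answer: h,B,E,a,k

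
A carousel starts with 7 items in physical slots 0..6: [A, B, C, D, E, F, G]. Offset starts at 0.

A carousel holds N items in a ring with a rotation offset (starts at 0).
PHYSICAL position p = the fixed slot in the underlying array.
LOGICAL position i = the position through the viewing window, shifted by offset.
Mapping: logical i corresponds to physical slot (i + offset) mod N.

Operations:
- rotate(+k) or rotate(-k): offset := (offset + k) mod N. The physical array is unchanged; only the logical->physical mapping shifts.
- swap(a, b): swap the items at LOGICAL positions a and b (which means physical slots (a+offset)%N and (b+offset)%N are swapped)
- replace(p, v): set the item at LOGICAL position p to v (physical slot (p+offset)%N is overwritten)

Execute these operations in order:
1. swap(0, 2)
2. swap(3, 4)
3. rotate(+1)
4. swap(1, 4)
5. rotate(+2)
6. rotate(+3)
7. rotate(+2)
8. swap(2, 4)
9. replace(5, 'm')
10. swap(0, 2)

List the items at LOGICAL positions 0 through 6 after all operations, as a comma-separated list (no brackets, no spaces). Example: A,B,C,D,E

Answer: A,F,B,D,E,m,C

Derivation:
After op 1 (swap(0, 2)): offset=0, physical=[C,B,A,D,E,F,G], logical=[C,B,A,D,E,F,G]
After op 2 (swap(3, 4)): offset=0, physical=[C,B,A,E,D,F,G], logical=[C,B,A,E,D,F,G]
After op 3 (rotate(+1)): offset=1, physical=[C,B,A,E,D,F,G], logical=[B,A,E,D,F,G,C]
After op 4 (swap(1, 4)): offset=1, physical=[C,B,F,E,D,A,G], logical=[B,F,E,D,A,G,C]
After op 5 (rotate(+2)): offset=3, physical=[C,B,F,E,D,A,G], logical=[E,D,A,G,C,B,F]
After op 6 (rotate(+3)): offset=6, physical=[C,B,F,E,D,A,G], logical=[G,C,B,F,E,D,A]
After op 7 (rotate(+2)): offset=1, physical=[C,B,F,E,D,A,G], logical=[B,F,E,D,A,G,C]
After op 8 (swap(2, 4)): offset=1, physical=[C,B,F,A,D,E,G], logical=[B,F,A,D,E,G,C]
After op 9 (replace(5, 'm')): offset=1, physical=[C,B,F,A,D,E,m], logical=[B,F,A,D,E,m,C]
After op 10 (swap(0, 2)): offset=1, physical=[C,A,F,B,D,E,m], logical=[A,F,B,D,E,m,C]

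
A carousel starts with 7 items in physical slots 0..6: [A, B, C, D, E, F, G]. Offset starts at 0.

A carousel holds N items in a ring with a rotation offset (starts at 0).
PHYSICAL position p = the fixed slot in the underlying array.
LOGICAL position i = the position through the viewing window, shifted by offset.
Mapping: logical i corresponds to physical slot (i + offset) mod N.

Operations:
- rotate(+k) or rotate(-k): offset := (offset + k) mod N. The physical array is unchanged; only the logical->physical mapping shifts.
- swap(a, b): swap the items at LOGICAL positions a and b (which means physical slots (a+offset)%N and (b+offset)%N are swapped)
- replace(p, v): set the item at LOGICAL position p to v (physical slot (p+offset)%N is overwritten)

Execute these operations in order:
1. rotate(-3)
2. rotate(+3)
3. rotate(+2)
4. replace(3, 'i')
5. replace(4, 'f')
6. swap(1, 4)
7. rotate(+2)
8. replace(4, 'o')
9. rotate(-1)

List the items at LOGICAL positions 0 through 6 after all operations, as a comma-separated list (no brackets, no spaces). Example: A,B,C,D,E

After op 1 (rotate(-3)): offset=4, physical=[A,B,C,D,E,F,G], logical=[E,F,G,A,B,C,D]
After op 2 (rotate(+3)): offset=0, physical=[A,B,C,D,E,F,G], logical=[A,B,C,D,E,F,G]
After op 3 (rotate(+2)): offset=2, physical=[A,B,C,D,E,F,G], logical=[C,D,E,F,G,A,B]
After op 4 (replace(3, 'i')): offset=2, physical=[A,B,C,D,E,i,G], logical=[C,D,E,i,G,A,B]
After op 5 (replace(4, 'f')): offset=2, physical=[A,B,C,D,E,i,f], logical=[C,D,E,i,f,A,B]
After op 6 (swap(1, 4)): offset=2, physical=[A,B,C,f,E,i,D], logical=[C,f,E,i,D,A,B]
After op 7 (rotate(+2)): offset=4, physical=[A,B,C,f,E,i,D], logical=[E,i,D,A,B,C,f]
After op 8 (replace(4, 'o')): offset=4, physical=[A,o,C,f,E,i,D], logical=[E,i,D,A,o,C,f]
After op 9 (rotate(-1)): offset=3, physical=[A,o,C,f,E,i,D], logical=[f,E,i,D,A,o,C]

Answer: f,E,i,D,A,o,C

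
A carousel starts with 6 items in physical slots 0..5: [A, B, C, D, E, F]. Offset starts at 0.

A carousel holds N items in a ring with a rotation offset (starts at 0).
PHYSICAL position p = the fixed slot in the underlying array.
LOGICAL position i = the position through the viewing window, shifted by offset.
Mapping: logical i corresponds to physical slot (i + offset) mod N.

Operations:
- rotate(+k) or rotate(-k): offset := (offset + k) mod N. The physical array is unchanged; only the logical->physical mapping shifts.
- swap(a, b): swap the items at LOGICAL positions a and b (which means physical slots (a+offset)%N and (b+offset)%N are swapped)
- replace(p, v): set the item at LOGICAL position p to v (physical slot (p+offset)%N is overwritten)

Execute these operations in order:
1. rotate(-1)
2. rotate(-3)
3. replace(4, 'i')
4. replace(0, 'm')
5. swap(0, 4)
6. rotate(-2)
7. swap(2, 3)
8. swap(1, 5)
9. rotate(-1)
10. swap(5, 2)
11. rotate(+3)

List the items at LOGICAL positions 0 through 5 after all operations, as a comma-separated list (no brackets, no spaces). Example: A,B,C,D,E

Answer: D,i,F,B,m,E

Derivation:
After op 1 (rotate(-1)): offset=5, physical=[A,B,C,D,E,F], logical=[F,A,B,C,D,E]
After op 2 (rotate(-3)): offset=2, physical=[A,B,C,D,E,F], logical=[C,D,E,F,A,B]
After op 3 (replace(4, 'i')): offset=2, physical=[i,B,C,D,E,F], logical=[C,D,E,F,i,B]
After op 4 (replace(0, 'm')): offset=2, physical=[i,B,m,D,E,F], logical=[m,D,E,F,i,B]
After op 5 (swap(0, 4)): offset=2, physical=[m,B,i,D,E,F], logical=[i,D,E,F,m,B]
After op 6 (rotate(-2)): offset=0, physical=[m,B,i,D,E,F], logical=[m,B,i,D,E,F]
After op 7 (swap(2, 3)): offset=0, physical=[m,B,D,i,E,F], logical=[m,B,D,i,E,F]
After op 8 (swap(1, 5)): offset=0, physical=[m,F,D,i,E,B], logical=[m,F,D,i,E,B]
After op 9 (rotate(-1)): offset=5, physical=[m,F,D,i,E,B], logical=[B,m,F,D,i,E]
After op 10 (swap(5, 2)): offset=5, physical=[m,E,D,i,F,B], logical=[B,m,E,D,i,F]
After op 11 (rotate(+3)): offset=2, physical=[m,E,D,i,F,B], logical=[D,i,F,B,m,E]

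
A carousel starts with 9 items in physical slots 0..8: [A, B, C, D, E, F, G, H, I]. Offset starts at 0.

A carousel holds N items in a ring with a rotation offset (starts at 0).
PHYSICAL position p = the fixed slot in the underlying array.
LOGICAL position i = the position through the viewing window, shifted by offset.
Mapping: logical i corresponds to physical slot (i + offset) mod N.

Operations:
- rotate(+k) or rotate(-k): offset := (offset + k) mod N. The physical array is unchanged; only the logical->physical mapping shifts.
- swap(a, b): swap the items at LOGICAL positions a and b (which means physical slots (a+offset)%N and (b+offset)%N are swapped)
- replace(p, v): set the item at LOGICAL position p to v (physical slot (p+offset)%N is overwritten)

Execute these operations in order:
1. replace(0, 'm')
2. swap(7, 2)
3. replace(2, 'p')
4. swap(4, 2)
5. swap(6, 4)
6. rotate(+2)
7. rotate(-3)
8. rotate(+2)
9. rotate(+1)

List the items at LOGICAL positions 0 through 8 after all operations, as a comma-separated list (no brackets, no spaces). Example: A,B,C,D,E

Answer: E,D,G,F,p,C,I,m,B

Derivation:
After op 1 (replace(0, 'm')): offset=0, physical=[m,B,C,D,E,F,G,H,I], logical=[m,B,C,D,E,F,G,H,I]
After op 2 (swap(7, 2)): offset=0, physical=[m,B,H,D,E,F,G,C,I], logical=[m,B,H,D,E,F,G,C,I]
After op 3 (replace(2, 'p')): offset=0, physical=[m,B,p,D,E,F,G,C,I], logical=[m,B,p,D,E,F,G,C,I]
After op 4 (swap(4, 2)): offset=0, physical=[m,B,E,D,p,F,G,C,I], logical=[m,B,E,D,p,F,G,C,I]
After op 5 (swap(6, 4)): offset=0, physical=[m,B,E,D,G,F,p,C,I], logical=[m,B,E,D,G,F,p,C,I]
After op 6 (rotate(+2)): offset=2, physical=[m,B,E,D,G,F,p,C,I], logical=[E,D,G,F,p,C,I,m,B]
After op 7 (rotate(-3)): offset=8, physical=[m,B,E,D,G,F,p,C,I], logical=[I,m,B,E,D,G,F,p,C]
After op 8 (rotate(+2)): offset=1, physical=[m,B,E,D,G,F,p,C,I], logical=[B,E,D,G,F,p,C,I,m]
After op 9 (rotate(+1)): offset=2, physical=[m,B,E,D,G,F,p,C,I], logical=[E,D,G,F,p,C,I,m,B]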